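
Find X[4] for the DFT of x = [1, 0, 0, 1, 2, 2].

X[4] = Σ(n=0 to 5) x[n] · ω_6^(4n) where ω_6 = e^(-2πi/6)
= (1)·ω_6^0 + (0)·ω_6^4 + (0)·ω_6^8 + (1)·ω_6^12 + (2)·ω_6^16 + (2)·ω_6^20

X[4] = 0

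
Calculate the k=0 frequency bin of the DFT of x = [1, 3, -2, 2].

X[0] = Σ(n=0 to 3) x[n] · ω_4^0 = Σ x[n]
= (1) + (3) + (-2) + (2)

X[0] = 4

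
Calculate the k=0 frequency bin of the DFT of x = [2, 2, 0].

X[0] = Σ(n=0 to 2) x[n] · ω_3^0 = Σ x[n]
= (2) + (2) + (0)

X[0] = 4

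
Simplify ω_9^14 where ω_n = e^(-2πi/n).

Since ω_9^9 = 1, powers reduce modulo 9.
14 mod 9 = 5
So ω_9^14 = ω_9^5 = e^(-2πi·5/9)

ω_9^14 = ω_9^5 = -0.9397+0.3420i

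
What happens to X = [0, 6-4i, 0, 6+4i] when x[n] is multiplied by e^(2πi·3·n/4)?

Modulation property: DFT(ω_4^(-3n)·x[n]) = X[(k-3) mod 4], so circularly shift X by 3 positions.

X[k-3] = [6-4i, 0, 6+4i, 0]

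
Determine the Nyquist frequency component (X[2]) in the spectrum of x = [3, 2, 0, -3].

X[2] = Σ(n=0 to 3) x[n] · ω_4^(2n) where ω_4 = e^(-2πi/4)
= (3)·ω_4^0 + (2)·ω_4^2 + (0)·ω_4^4 + (-3)·ω_4^6

X[2] = 4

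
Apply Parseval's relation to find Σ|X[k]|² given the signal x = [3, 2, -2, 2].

Parseval: Σ|x[n]|² = (1/N)Σ|X[k]|², so Σ|X[k]|² = N·Σ|x[n]|² = 4·21.0000

Σ|X[k]|² = N·Σ|x[n]|² = 4·21.0000 = 84.0000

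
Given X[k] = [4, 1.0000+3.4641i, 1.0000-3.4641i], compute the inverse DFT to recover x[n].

x[n] = (1/3) Σ(k=0 to 2) X[k] · e^(2πikn/3)

Computing each x[n]:
x[0] = 2
x[1] = -1
x[2] = 3

x = [2, -1, 3]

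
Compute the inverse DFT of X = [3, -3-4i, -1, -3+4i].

x[n] = (1/4) Σ(k=0 to 3) X[k] · e^(2πikn/4)

Computing each x[n]:
x[0] = -1
x[1] = 3
x[2] = 2
x[3] = -1

x = [-1, 3, 2, -1]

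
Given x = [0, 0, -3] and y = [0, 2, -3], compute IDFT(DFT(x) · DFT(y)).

(x ⊛ y)[n] = Σ(m=0 to 2) x[m] · y[(n-m) mod 3]

Computing each output sample:
(x ⊛ y)[0] = -6
(x ⊛ y)[1] = 9
(x ⊛ y)[2] = 0

x ⊛ y = [-6, 9, 0]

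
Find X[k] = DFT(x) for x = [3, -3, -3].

X[k] = Σ(n=0 to 2) x[n] · ω_3^(nk)
where ω_3 = e^(-2πi/3)

Computing each X[k]:
X[0] = -3
X[1] = 6
X[2] = 6

X = [-3, 6, 6]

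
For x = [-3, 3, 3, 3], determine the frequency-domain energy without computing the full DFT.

Parseval: Σ|x[n]|² = (1/N)Σ|X[k]|², so Σ|X[k]|² = N·Σ|x[n]|² = 4·36.0000

Σ|X[k]|² = N·Σ|x[n]|² = 4·36.0000 = 144.0000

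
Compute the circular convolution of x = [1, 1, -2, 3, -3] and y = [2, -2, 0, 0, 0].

(x ⊛ y)[n] = Σ(m=0 to 4) x[m] · y[(n-m) mod 5]

Computing each output sample:
(x ⊛ y)[0] = 8
(x ⊛ y)[1] = 0
(x ⊛ y)[2] = -6
(x ⊛ y)[3] = 10
(x ⊛ y)[4] = -12

x ⊛ y = [8, 0, -6, 10, -12]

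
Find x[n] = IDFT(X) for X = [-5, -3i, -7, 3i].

x[n] = (1/4) Σ(k=0 to 3) X[k] · e^(2πikn/4)

Computing each x[n]:
x[0] = -3
x[1] = 2
x[2] = -3
x[3] = -1

x = [-3, 2, -3, -1]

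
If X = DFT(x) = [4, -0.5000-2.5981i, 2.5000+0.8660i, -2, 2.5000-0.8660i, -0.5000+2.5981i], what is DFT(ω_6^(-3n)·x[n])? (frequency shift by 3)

Modulation property: DFT(ω_6^(-3n)·x[n]) = X[(k-3) mod 6], so circularly shift X by 3 positions.

X[k-3] = [-2, 2.5000-0.8660i, -0.5000+2.5981i, 4, -0.5000-2.5981i, 2.5000+0.8660i]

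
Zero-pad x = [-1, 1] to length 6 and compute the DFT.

Original 2-point DFT: [0, -2]
Zero-padded 6-point DFT provides frequency interpolation.

DFT_6([x, 0, ...]) = [0, -0.5000-0.8660i, -1.5000-0.8660i, -2, -1.5000+0.8660i, -0.5000+0.8660i]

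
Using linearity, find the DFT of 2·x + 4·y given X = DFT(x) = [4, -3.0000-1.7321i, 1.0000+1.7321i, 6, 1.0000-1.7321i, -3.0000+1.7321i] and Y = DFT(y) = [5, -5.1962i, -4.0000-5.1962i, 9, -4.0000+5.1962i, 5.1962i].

By linearity: DFT(2x + 4y) = 2·DFT(x) + 4·DFT(y)
= 2·[4, -3.0000-1.7321i, 1.0000+1.7321i, 6, 1.0000-1.7321i, -3.0000+1.7321i] + 4·[5, -5.1962i, -4.0000-5.1962i, 9, -4.0000+5.1962i, 5.1962i]

Computing element-wise:
Z[0] = 2·(4) + 4·(5) = 28
Z[1] = 2·(-3.0000-1.7321i) + 4·(-5.1962i) = -6.0000-24.2490i
Z[2] = 2·(1.0000+1.7321i) + 4·(-4.0000-5.1962i) = -14.0000-17.3206i
Z[3] = 2·(6) + 4·(9) = 48
Z[4] = 2·(1.0000-1.7321i) + 4·(-4.0000+5.1962i) = -14.0000+17.3206i
Z[5] = 2·(-3.0000+1.7321i) + 4·(5.1962i) = -6.0000+24.2490i

DFT(2x + 4y) = 2·X + 4·Y = [28, -6.0000-24.2490i, -14.0000-17.3206i, 48, -14.0000+17.3206i, -6.0000+24.2490i]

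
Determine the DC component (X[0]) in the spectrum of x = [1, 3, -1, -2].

X[0] = Σ(n=0 to 3) x[n] · ω_4^0 = Σ x[n]
= (1) + (3) + (-1) + (-2)

X[0] = 1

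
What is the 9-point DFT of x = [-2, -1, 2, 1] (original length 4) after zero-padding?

Original 4-point DFT: [0, -4+2i, 0, -4-2i]
Zero-padded 9-point DFT provides frequency interpolation.

DFT_9([x, 0, ...]) = [0, -2.9187-2.1929i, -4.5530+1.1668i, -1.5000+2.5981i, -0.0282+0.7616i, -0.0282-0.7616i, -1.5000-2.5981i, -4.5530-1.1668i, -2.9187+2.1929i]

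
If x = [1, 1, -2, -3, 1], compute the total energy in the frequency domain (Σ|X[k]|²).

Parseval: Σ|x[n]|² = (1/N)Σ|X[k]|², so Σ|X[k]|² = N·Σ|x[n]|² = 5·16.0000

Σ|X[k]|² = N·Σ|x[n]|² = 5·16.0000 = 80.0000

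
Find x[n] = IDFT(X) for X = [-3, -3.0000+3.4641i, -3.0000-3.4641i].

x[n] = (1/3) Σ(k=0 to 2) X[k] · e^(2πikn/3)

Computing each x[n]:
x[0] = -3
x[1] = -2
x[2] = 2

x = [-3, -2, 2]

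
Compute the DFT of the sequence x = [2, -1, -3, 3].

X[k] = Σ(n=0 to 3) x[n] · ω_4^(nk)
where ω_4 = e^(-2πi/4)

Computing each X[k]:
X[0] = 1
X[1] = 5+4i
X[2] = -3
X[3] = 5-4i

X = [1, 5+4i, -3, 5-4i]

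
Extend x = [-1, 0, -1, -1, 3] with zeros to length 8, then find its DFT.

Original 5-point DFT: [0, 1.5451+2.8532i, -4.0451+1.7634i, -4.0451-1.7634i, 1.5451-2.8532i]
Zero-padded 8-point DFT provides frequency interpolation.

DFT_8([x, 0, ...]) = [0, -3.2929+1.7071i, 3-1i, -4.7071-0.2929i, 2, -4.7071+0.2929i, 3+1i, -3.2929-1.7071i]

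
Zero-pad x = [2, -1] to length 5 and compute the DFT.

Original 2-point DFT: [1, 3]
Zero-padded 5-point DFT provides frequency interpolation.

DFT_5([x, 0, ...]) = [1, 1.6910+0.9511i, 2.8090+0.5878i, 2.8090-0.5878i, 1.6910-0.9511i]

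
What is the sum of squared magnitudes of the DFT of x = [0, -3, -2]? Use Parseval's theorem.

Parseval: Σ|x[n]|² = (1/N)Σ|X[k]|², so Σ|X[k]|² = N·Σ|x[n]|² = 3·13.0000

Σ|X[k]|² = N·Σ|x[n]|² = 3·13.0000 = 39.0000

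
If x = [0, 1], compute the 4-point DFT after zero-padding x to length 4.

Original 2-point DFT: [1, -1]
Zero-padded 4-point DFT provides frequency interpolation.

DFT_4([x, 0, ...]) = [1, -1i, -1, 1i]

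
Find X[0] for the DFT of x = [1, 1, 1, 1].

X[0] = Σ(n=0 to 3) x[n] · ω_4^0 = Σ x[n]
= (1) + (1) + (1) + (1)

X[0] = 4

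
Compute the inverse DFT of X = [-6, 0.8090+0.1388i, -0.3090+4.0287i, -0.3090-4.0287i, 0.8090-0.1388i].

x[n] = (1/5) Σ(k=0 to 4) X[k] · e^(2πikn/5)

Computing each x[n]:
x[0] = -1
x[1] = -2
x[2] = 0
x[3] = -3
x[4] = 0

x = [-1, -2, 0, -3, 0]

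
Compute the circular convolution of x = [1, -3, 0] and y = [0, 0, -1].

(x ⊛ y)[n] = Σ(m=0 to 2) x[m] · y[(n-m) mod 3]

Computing each output sample:
(x ⊛ y)[0] = 3
(x ⊛ y)[1] = 0
(x ⊛ y)[2] = -1

x ⊛ y = [3, 0, -1]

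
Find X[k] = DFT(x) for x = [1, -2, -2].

X[k] = Σ(n=0 to 2) x[n] · ω_3^(nk)
where ω_3 = e^(-2πi/3)

Computing each X[k]:
X[0] = -3
X[1] = 3
X[2] = 3

X = [-3, 3, 3]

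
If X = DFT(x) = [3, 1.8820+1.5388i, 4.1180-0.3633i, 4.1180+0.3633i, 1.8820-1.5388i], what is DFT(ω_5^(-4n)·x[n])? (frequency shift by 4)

Modulation property: DFT(ω_5^(-4n)·x[n]) = X[(k-4) mod 5], so circularly shift X by 4 positions.

X[k-4] = [1.8820+1.5388i, 4.1180-0.3633i, 4.1180+0.3633i, 1.8820-1.5388i, 3]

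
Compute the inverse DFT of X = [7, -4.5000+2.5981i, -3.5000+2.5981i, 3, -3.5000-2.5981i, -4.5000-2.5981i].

x[n] = (1/6) Σ(k=0 to 5) X[k] · e^(2πikn/6)

Computing each x[n]:
x[0] = -1
x[1] = -1
x[2] = 3
x[3] = 1
x[4] = 3
x[5] = 2

x = [-1, -1, 3, 1, 3, 2]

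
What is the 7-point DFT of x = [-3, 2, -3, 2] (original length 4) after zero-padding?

Original 4-point DFT: [-2, 0, -10, 0]
Zero-padded 7-point DFT provides frequency interpolation.

DFT_7([x, 0, ...]) = [-2, -2.8874+0.4934i, 0.5048-1.6878i, -7.1174-5.1631i, -7.1174+5.1631i, 0.5048+1.6878i, -2.8874-0.4934i]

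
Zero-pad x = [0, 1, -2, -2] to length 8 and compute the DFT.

Original 4-point DFT: [-3, 2-3i, -1, 2+3i]
Zero-padded 8-point DFT provides frequency interpolation.

DFT_8([x, 0, ...]) = [-3, 2.1213+2.7071i, 2-3i, -2.1213-1.2929i, -1, -2.1213+1.2929i, 2+3i, 2.1213-2.7071i]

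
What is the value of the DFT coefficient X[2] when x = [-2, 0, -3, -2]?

X[2] = Σ(n=0 to 3) x[n] · ω_4^(2n) where ω_4 = e^(-2πi/4)
= (-2)·ω_4^0 + (0)·ω_4^2 + (-3)·ω_4^4 + (-2)·ω_4^6

X[2] = -3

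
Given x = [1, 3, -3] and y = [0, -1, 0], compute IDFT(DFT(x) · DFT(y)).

(x ⊛ y)[n] = Σ(m=0 to 2) x[m] · y[(n-m) mod 3]

Computing each output sample:
(x ⊛ y)[0] = 3
(x ⊛ y)[1] = -1
(x ⊛ y)[2] = -3

x ⊛ y = [3, -1, -3]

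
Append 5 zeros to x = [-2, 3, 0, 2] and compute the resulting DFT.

Original 4-point DFT: [3, -2-1i, -7, -2+1i]
Zero-padded 9-point DFT provides frequency interpolation.

DFT_9([x, 0, ...]) = [3, -0.7019-3.6604i, -2.4791-1.2224i, -1.5000-2.5981i, -5.8191-2.7581i, -5.8191+2.7581i, -1.5000+2.5981i, -2.4791+1.2224i, -0.7019+3.6604i]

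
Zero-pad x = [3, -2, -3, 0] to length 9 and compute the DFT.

Original 4-point DFT: [-2, 6+2i, 2, 6-2i]
Zero-padded 9-point DFT provides frequency interpolation.

DFT_9([x, 0, ...]) = [-2, 0.9470+4.2400i, 5.4718+2.9957i, 5.5000-0.8660i, 2.5813-1.2443i, 2.5813+1.2443i, 5.5000+0.8660i, 5.4718-2.9957i, 0.9470-4.2400i]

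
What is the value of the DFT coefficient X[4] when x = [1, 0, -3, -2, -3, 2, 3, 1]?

X[4] = Σ(n=0 to 7) x[n] · ω_8^(4n) where ω_8 = e^(-2πi/8)
= (1)·ω_8^0 + (0)·ω_8^4 + (-3)·ω_8^8 + (-2)·ω_8^12 + (-3)·ω_8^16 + (2)·ω_8^20 + (3)·ω_8^24 + (1)·ω_8^28

X[4] = -3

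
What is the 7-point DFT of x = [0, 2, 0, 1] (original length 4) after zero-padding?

Original 4-point DFT: [3, -1i, -3, 1i]
Zero-padded 7-point DFT provides frequency interpolation.

DFT_7([x, 0, ...]) = [3, 0.3460-1.9975i, 0.1784-1.1680i, -2.0245-1.8427i, -2.0245+1.8427i, 0.1784+1.1680i, 0.3460+1.9975i]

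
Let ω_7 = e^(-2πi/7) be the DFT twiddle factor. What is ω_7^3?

ω_7^3 = e^(-2πi·3/7)
= cos(-2π·3/7) + i·sin(-2π·3/7)
= cos(-6π/7) + i·sin(-6π/7)

ω_7^3 = cos(-6π/7) + i·sin(-6π/7) = -0.9010-0.4339i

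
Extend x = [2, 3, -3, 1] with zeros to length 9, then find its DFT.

Original 4-point DFT: [3, 5-2i, -5, 5+2i]
Zero-padded 9-point DFT provides frequency interpolation.

DFT_9([x, 0, ...]) = [3, 3.2772+0.1600i, 4.8400-1.0623i, 3.0000-5.1962i, -3.6172-3.8204i, -3.6172+3.8204i, 3.0000+5.1962i, 4.8400+1.0623i, 3.2772-0.1600i]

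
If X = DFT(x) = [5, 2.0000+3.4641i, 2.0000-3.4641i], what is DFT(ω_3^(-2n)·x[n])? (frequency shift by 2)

Modulation property: DFT(ω_3^(-2n)·x[n]) = X[(k-2) mod 3], so circularly shift X by 2 positions.

X[k-2] = [2.0000+3.4641i, 2.0000-3.4641i, 5]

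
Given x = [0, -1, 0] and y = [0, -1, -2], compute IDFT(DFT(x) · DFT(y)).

(x ⊛ y)[n] = Σ(m=0 to 2) x[m] · y[(n-m) mod 3]

Computing each output sample:
(x ⊛ y)[0] = 2
(x ⊛ y)[1] = 0
(x ⊛ y)[2] = 1

x ⊛ y = [2, 0, 1]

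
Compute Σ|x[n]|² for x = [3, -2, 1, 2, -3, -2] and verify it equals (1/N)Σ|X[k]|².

Time domain:
Σ|x[n]|² = |3|² + |-2|² + |1|² + |2|² + |-3|² + |-2|² = 31.0000

Frequency domain:
(1/6)Σ|X[k]|² = (1/6)(|-1|² + |-3.4641i|² + |8.0000+3.4641i|² + |3|² + |8.0000-3.4641i|² + |3.4641i|²) = (1/6)·186.0000 = 31.0000

Both sides agree, confirming Parseval's theorem.

Σ|x[n]|² = (1/N)Σ|X[k]|² = 31.0000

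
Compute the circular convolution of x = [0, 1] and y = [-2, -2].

(x ⊛ y)[n] = Σ(m=0 to 1) x[m] · y[(n-m) mod 2]

Computing each output sample:
(x ⊛ y)[0] = -2
(x ⊛ y)[1] = -2

x ⊛ y = [-2, -2]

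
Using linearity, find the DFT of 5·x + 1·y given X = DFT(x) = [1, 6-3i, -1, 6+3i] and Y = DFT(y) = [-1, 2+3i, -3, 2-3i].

By linearity: DFT(5x + 1y) = 5·DFT(x) + 1·DFT(y)
= 5·[1, 6-3i, -1, 6+3i] + 1·[-1, 2+3i, -3, 2-3i]

Computing element-wise:
Z[0] = 5·(1) + 1·(-1) = 4
Z[1] = 5·(6-3i) + 1·(2+3i) = 32-12i
Z[2] = 5·(-1) + 1·(-3) = -8
Z[3] = 5·(6+3i) + 1·(2-3i) = 32+12i

DFT(5x + 1y) = 5·X + 1·Y = [4, 32-12i, -8, 32+12i]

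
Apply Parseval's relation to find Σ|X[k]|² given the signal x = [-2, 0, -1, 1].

Parseval: Σ|x[n]|² = (1/N)Σ|X[k]|², so Σ|X[k]|² = N·Σ|x[n]|² = 4·6.0000

Σ|X[k]|² = N·Σ|x[n]|² = 4·6.0000 = 24.0000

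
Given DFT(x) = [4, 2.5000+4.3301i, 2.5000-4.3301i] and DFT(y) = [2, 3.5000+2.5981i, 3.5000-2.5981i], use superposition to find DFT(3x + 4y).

By linearity: DFT(3x + 4y) = 3·DFT(x) + 4·DFT(y)
= 3·[4, 2.5000+4.3301i, 2.5000-4.3301i] + 4·[2, 3.5000+2.5981i, 3.5000-2.5981i]

Computing element-wise:
Z[0] = 3·(4) + 4·(2) = 20
Z[1] = 3·(2.5000+4.3301i) + 4·(3.5000+2.5981i) = 21.5000+23.3827i
Z[2] = 3·(2.5000-4.3301i) + 4·(3.5000-2.5981i) = 21.5000-23.3827i

DFT(3x + 4y) = 3·X + 4·Y = [20, 21.5000+23.3827i, 21.5000-23.3827i]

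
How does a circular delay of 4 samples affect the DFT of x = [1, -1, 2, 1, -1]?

Time shift by 4: X_shifted[k] = ω_5^(4k) · X[k]
Shifted x = [-1, 2, 1, -1, 1]

DFT(x[n-4]) = [2, -0.0729-2.1266i, -3.4271+1.3143i, -3.4271-1.3143i, -0.0729+2.1266i]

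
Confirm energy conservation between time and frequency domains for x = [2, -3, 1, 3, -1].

Time domain:
Σ|x[n]|² = |2|² + |-3|² + |1|² + |3|² + |-1|² = 24.0000

Frequency domain:
(1/5)Σ|X[k]|² = (1/5)(|2|² + |-2.4721+3.0777i|² + |6.4721-0.7265i|² + |6.4721+0.7265i|² + |-2.4721-3.0777i|²) = (1/5)·120.0000 = 24.0000

Both sides agree, confirming Parseval's theorem.

Σ|x[n]|² = (1/N)Σ|X[k]|² = 24.0000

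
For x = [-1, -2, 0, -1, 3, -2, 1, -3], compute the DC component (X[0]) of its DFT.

X[0] = Σ(n=0 to 7) x[n] · ω_8^0 = Σ x[n]
= (-1) + (-2) + (0) + (-1) + (3) + (-2) + (1) + (-3)

X[0] = -5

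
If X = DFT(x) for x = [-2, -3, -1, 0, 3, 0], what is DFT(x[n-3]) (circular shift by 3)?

Time shift by 3: X_shifted[k] = ω_6^(3k) · X[k]
Shifted x = [0, 3, 0, -2, -3, -1]

DFT(x[n-3]) = [-3, 4.5000-6.0622i, -1.5000-0.8660i, -3, -1.5000+0.8660i, 4.5000+6.0622i]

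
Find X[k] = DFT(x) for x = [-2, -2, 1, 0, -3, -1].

X[k] = Σ(n=0 to 5) x[n] · ω_6^(nk)
where ω_6 = e^(-2πi/6)

Computing each X[k]:
X[0] = -7
X[1] = -2.5000-2.5981i
X[2] = 0.5000+4.3301i
X[3] = -1
X[4] = 0.5000-4.3301i
X[5] = -2.5000+2.5981i

X = [-7, -2.5000-2.5981i, 0.5000+4.3301i, -1, 0.5000-4.3301i, -2.5000+2.5981i]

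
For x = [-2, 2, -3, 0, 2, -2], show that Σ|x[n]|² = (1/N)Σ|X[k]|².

Time domain:
Σ|x[n]|² = |-2|² + |2|² + |-3|² + |0|² + |2|² + |-2|² = 25.0000

Frequency domain:
(1/6)Σ|X[k]|² = (1/6)(|-3|² + |-1.5000+0.8660i|² + |-1.5000-7.7942i|² + |-3|² + |-1.5000+7.7942i|² + |-1.5000-0.8660i|²) = (1/6)·150.0000 = 25.0000

Both sides agree, confirming Parseval's theorem.

Σ|x[n]|² = (1/N)Σ|X[k]|² = 25.0000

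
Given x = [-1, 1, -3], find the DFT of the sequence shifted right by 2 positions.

Time shift by 2: X_shifted[k] = ω_3^(2k) · X[k]
Shifted x = [1, -3, -1]

DFT(x[n-2]) = [-3, 3.0000+1.7321i, 3.0000-1.7321i]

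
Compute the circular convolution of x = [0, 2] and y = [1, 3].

(x ⊛ y)[n] = Σ(m=0 to 1) x[m] · y[(n-m) mod 2]

Computing each output sample:
(x ⊛ y)[0] = 6
(x ⊛ y)[1] = 2

x ⊛ y = [6, 2]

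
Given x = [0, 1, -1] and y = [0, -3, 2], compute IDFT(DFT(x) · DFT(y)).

(x ⊛ y)[n] = Σ(m=0 to 2) x[m] · y[(n-m) mod 3]

Computing each output sample:
(x ⊛ y)[0] = 5
(x ⊛ y)[1] = -2
(x ⊛ y)[2] = -3

x ⊛ y = [5, -2, -3]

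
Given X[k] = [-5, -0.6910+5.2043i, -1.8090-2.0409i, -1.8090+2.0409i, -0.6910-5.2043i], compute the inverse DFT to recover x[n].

x[n] = (1/5) Σ(k=0 to 4) X[k] · e^(2πikn/5)

Computing each x[n]:
x[0] = -2
x[1] = -2
x[2] = -3
x[3] = 1
x[4] = 1

x = [-2, -2, -3, 1, 1]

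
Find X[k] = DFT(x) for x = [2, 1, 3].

X[k] = Σ(n=0 to 2) x[n] · ω_3^(nk)
where ω_3 = e^(-2πi/3)

Computing each X[k]:
X[0] = 6
X[1] = 1.7321i
X[2] = -1.7321i

X = [6, 1.7321i, -1.7321i]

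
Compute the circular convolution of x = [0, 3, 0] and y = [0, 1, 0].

(x ⊛ y)[n] = Σ(m=0 to 2) x[m] · y[(n-m) mod 3]

Computing each output sample:
(x ⊛ y)[0] = 0
(x ⊛ y)[1] = 0
(x ⊛ y)[2] = 3

x ⊛ y = [0, 0, 3]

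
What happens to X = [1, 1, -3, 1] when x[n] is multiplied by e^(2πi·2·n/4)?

Modulation property: DFT(ω_4^(-2n)·x[n]) = X[(k-2) mod 4], so circularly shift X by 2 positions.

X[k-2] = [-3, 1, 1, 1]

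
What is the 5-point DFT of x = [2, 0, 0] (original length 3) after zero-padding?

Original 3-point DFT: [2, 2, 2]
Zero-padded 5-point DFT provides frequency interpolation.

DFT_5([x, 0, ...]) = [2, 2, 2, 2, 2]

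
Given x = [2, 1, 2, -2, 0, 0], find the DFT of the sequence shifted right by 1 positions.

Time shift by 1: X_shifted[k] = ω_6^(1k) · X[k]
Shifted x = [0, 2, 1, 2, -2, 0]

DFT(x[n-1]) = [3, -0.5000-4.3301i, 1.5000+0.8660i, -5, 1.5000-0.8660i, -0.5000+4.3301i]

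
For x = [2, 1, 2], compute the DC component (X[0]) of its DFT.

X[0] = Σ(n=0 to 2) x[n] · ω_3^0 = Σ x[n]
= (2) + (1) + (2)

X[0] = 5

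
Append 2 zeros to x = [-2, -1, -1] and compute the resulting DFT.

Original 3-point DFT: [-4, -1, -1]
Zero-padded 5-point DFT provides frequency interpolation.

DFT_5([x, 0, ...]) = [-4, -1.5000+1.5388i, -1.5000-0.3633i, -1.5000+0.3633i, -1.5000-1.5388i]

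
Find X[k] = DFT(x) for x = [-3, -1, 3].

X[k] = Σ(n=0 to 2) x[n] · ω_3^(nk)
where ω_3 = e^(-2πi/3)

Computing each X[k]:
X[0] = -1
X[1] = -4.0000+3.4641i
X[2] = -4.0000-3.4641i

X = [-1, -4.0000+3.4641i, -4.0000-3.4641i]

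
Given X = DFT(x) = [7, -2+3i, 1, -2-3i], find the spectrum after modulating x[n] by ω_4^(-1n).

Modulation property: DFT(ω_4^(-1n)·x[n]) = X[(k-1) mod 4], so circularly shift X by 1 positions.

X[k-1] = [-2-3i, 7, -2+3i, 1]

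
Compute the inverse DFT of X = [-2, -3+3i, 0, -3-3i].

x[n] = (1/4) Σ(k=0 to 3) X[k] · e^(2πikn/4)

Computing each x[n]:
x[0] = -2
x[1] = -2
x[2] = 1
x[3] = 1

x = [-2, -2, 1, 1]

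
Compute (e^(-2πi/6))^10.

Since ω_6^6 = 1, powers reduce modulo 6.
10 mod 6 = 4
So ω_6^10 = ω_6^4 = e^(-2πi·4/6)

ω_6^10 = ω_6^4 = -0.5000+0.8660i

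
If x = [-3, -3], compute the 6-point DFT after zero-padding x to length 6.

Original 2-point DFT: [-6, 0]
Zero-padded 6-point DFT provides frequency interpolation.

DFT_6([x, 0, ...]) = [-6, -4.5000+2.5981i, -1.5000+2.5981i, 0, -1.5000-2.5981i, -4.5000-2.5981i]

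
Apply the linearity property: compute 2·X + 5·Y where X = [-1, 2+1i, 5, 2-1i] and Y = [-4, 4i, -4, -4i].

By linearity: DFT(2x + 5y) = 2·DFT(x) + 5·DFT(y)
= 2·[-1, 2+1i, 5, 2-1i] + 5·[-4, 4i, -4, -4i]

Computing element-wise:
Z[0] = 2·(-1) + 5·(-4) = -22
Z[1] = 2·(2+1i) + 5·(4i) = 4+22i
Z[2] = 2·(5) + 5·(-4) = -10
Z[3] = 2·(2-1i) + 5·(-4i) = 4-22i

DFT(2x + 5y) = 2·X + 5·Y = [-22, 4+22i, -10, 4-22i]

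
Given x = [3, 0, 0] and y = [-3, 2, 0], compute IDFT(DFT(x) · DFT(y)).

(x ⊛ y)[n] = Σ(m=0 to 2) x[m] · y[(n-m) mod 3]

Computing each output sample:
(x ⊛ y)[0] = -9
(x ⊛ y)[1] = 6
(x ⊛ y)[2] = 0

x ⊛ y = [-9, 6, 0]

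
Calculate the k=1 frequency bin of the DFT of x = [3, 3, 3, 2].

X[1] = Σ(n=0 to 3) x[n] · ω_4^(1n) where ω_4 = e^(-2πi/4)
= (3)·ω_4^0 + (3)·ω_4^1 + (3)·ω_4^2 + (2)·ω_4^3

X[1] = -1i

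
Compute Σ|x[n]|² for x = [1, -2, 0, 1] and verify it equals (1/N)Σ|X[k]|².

Time domain:
Σ|x[n]|² = |1|² + |-2|² + |0|² + |1|² = 6.0000

Frequency domain:
(1/4)Σ|X[k]|² = (1/4)(|0|² + |1+3i|² + |2|² + |1-3i|²) = (1/4)·24.0000 = 6.0000

Both sides agree, confirming Parseval's theorem.

Σ|x[n]|² = (1/N)Σ|X[k]|² = 6.0000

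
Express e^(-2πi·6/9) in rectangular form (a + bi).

ω_9^6 = e^(-2πi·6/9)
= cos(-2π·6/9) + i·sin(-2π·6/9)
= cos(-12π/9) + i·sin(-12π/9)

ω_9^6 = cos(-12π/9) + i·sin(-12π/9) = -0.5000+0.8660i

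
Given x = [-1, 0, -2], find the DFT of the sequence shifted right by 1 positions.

Time shift by 1: X_shifted[k] = ω_3^(1k) · X[k]
Shifted x = [-2, -1, 0]

DFT(x[n-1]) = [-3, -1.5000+0.8660i, -1.5000-0.8660i]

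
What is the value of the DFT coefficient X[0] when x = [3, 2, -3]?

X[0] = Σ(n=0 to 2) x[n] · ω_3^0 = Σ x[n]
= (3) + (2) + (-3)

X[0] = 2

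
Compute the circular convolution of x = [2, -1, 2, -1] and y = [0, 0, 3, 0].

(x ⊛ y)[n] = Σ(m=0 to 3) x[m] · y[(n-m) mod 4]

Computing each output sample:
(x ⊛ y)[0] = 6
(x ⊛ y)[1] = -3
(x ⊛ y)[2] = 6
(x ⊛ y)[3] = -3

x ⊛ y = [6, -3, 6, -3]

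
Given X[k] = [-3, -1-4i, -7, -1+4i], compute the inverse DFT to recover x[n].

x[n] = (1/4) Σ(k=0 to 3) X[k] · e^(2πikn/4)

Computing each x[n]:
x[0] = -3
x[1] = 3
x[2] = -2
x[3] = -1

x = [-3, 3, -2, -1]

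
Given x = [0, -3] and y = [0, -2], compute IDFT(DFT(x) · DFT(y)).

(x ⊛ y)[n] = Σ(m=0 to 1) x[m] · y[(n-m) mod 2]

Computing each output sample:
(x ⊛ y)[0] = 6
(x ⊛ y)[1] = 0

x ⊛ y = [6, 0]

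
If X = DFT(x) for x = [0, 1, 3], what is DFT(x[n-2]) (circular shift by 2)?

Time shift by 2: X_shifted[k] = ω_3^(2k) · X[k]
Shifted x = [1, 3, 0]

DFT(x[n-2]) = [4, -0.5000-2.5981i, -0.5000+2.5981i]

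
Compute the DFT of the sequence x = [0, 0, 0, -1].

X[k] = Σ(n=0 to 3) x[n] · ω_4^(nk)
where ω_4 = e^(-2πi/4)

Computing each X[k]:
X[0] = -1
X[1] = -1i
X[2] = 1
X[3] = 1i

X = [-1, -1i, 1, 1i]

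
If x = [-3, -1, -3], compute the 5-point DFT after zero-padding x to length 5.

Original 3-point DFT: [-7, -1.0000-1.7321i, -1.0000+1.7321i]
Zero-padded 5-point DFT provides frequency interpolation.

DFT_5([x, 0, ...]) = [-7, -0.8820+2.7144i, -3.1180-2.2654i, -3.1180+2.2654i, -0.8820-2.7144i]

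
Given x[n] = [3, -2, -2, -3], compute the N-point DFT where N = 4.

X[k] = Σ(n=0 to 3) x[n] · ω_4^(nk)
where ω_4 = e^(-2πi/4)

Computing each X[k]:
X[0] = -4
X[1] = 5-1i
X[2] = 6
X[3] = 5+1i

X = [-4, 5-1i, 6, 5+1i]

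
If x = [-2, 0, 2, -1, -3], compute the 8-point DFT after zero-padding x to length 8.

Original 5-point DFT: [-4, -3.7361-4.6165i, 0.7361+1.0898i, 0.7361-1.0898i, -3.7361+4.6165i]
Zero-padded 8-point DFT provides frequency interpolation.

DFT_8([x, 0, ...]) = [-4, 1.7071-1.2929i, -7-1i, 0.2929+2.7071i, -2, 0.2929-2.7071i, -7+1i, 1.7071+1.2929i]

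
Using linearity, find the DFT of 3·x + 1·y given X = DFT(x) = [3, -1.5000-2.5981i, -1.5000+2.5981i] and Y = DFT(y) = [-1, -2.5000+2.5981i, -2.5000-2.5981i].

By linearity: DFT(3x + 1y) = 3·DFT(x) + 1·DFT(y)
= 3·[3, -1.5000-2.5981i, -1.5000+2.5981i] + 1·[-1, -2.5000+2.5981i, -2.5000-2.5981i]

Computing element-wise:
Z[0] = 3·(3) + 1·(-1) = 8
Z[1] = 3·(-1.5000-2.5981i) + 1·(-2.5000+2.5981i) = -7.0000-5.1962i
Z[2] = 3·(-1.5000+2.5981i) + 1·(-2.5000-2.5981i) = -7.0000+5.1962i

DFT(3x + 1y) = 3·X + 1·Y = [8, -7.0000-5.1962i, -7.0000+5.1962i]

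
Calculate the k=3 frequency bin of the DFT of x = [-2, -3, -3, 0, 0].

X[3] = Σ(n=0 to 4) x[n] · ω_5^(3n) where ω_5 = e^(-2πi/5)
= (-2)·ω_5^0 + (-3)·ω_5^3 + (-3)·ω_5^6 + (0)·ω_5^9 + (0)·ω_5^12

X[3] = -0.5000+1.0898i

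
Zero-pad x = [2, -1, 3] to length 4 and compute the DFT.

Original 3-point DFT: [4, 1.0000+3.4641i, 1.0000-3.4641i]
Zero-padded 4-point DFT provides frequency interpolation.

DFT_4([x, 0, ...]) = [4, -1+1i, 6, -1-1i]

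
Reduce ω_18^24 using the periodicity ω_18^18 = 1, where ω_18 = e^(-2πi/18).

Since ω_18^18 = 1, powers reduce modulo 18.
24 mod 18 = 6
So ω_18^24 = ω_18^6 = e^(-2πi·6/18)

ω_18^24 = ω_18^6 = -0.5000-0.8660i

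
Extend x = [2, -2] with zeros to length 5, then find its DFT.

Original 2-point DFT: [0, 4]
Zero-padded 5-point DFT provides frequency interpolation.

DFT_5([x, 0, ...]) = [0, 1.3820+1.9021i, 3.6180+1.1756i, 3.6180-1.1756i, 1.3820-1.9021i]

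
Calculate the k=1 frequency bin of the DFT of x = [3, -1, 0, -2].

X[1] = Σ(n=0 to 3) x[n] · ω_4^(1n) where ω_4 = e^(-2πi/4)
= (3)·ω_4^0 + (-1)·ω_4^1 + (0)·ω_4^2 + (-2)·ω_4^3

X[1] = 3-1i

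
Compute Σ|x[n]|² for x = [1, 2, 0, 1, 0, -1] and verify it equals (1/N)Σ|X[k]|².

Time domain:
Σ|x[n]|² = |1|² + |2|² + |0|² + |1|² + |0|² + |-1|² = 7.0000

Frequency domain:
(1/6)Σ|X[k]|² = (1/6)(|3|² + |0.5000-2.5981i|² + |1.5000-2.5981i|² + |-1|² + |1.5000+2.5981i|² + |0.5000+2.5981i|²) = (1/6)·42.0000 = 7.0000

Both sides agree, confirming Parseval's theorem.

Σ|x[n]|² = (1/N)Σ|X[k]|² = 7.0000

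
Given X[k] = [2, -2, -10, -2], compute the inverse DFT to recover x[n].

x[n] = (1/4) Σ(k=0 to 3) X[k] · e^(2πikn/4)

Computing each x[n]:
x[0] = -3
x[1] = 3
x[2] = -1
x[3] = 3

x = [-3, 3, -1, 3]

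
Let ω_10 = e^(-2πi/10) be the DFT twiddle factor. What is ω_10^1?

ω_10^1 = e^(-2πi·1/10)
= cos(-2π·1/10) + i·sin(-2π·1/10)
= cos(-2π/10) + i·sin(-2π/10)

ω_10^1 = cos(-2π/10) + i·sin(-2π/10) = 0.8090-0.5878i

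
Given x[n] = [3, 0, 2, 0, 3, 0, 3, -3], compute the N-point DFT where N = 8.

X[k] = Σ(n=0 to 7) x[n] · ω_8^(nk)
where ω_8 = e^(-2πi/8)

Computing each X[k]:
X[0] = 8
X[1] = -2.1213-1.1213i
X[2] = 1-3i
X[3] = 2.1213-3.1213i
X[4] = 14
X[5] = 2.1213+3.1213i
X[6] = 1+3i
X[7] = -2.1213+1.1213i

X = [8, -2.1213-1.1213i, 1-3i, 2.1213-3.1213i, 14, 2.1213+3.1213i, 1+3i, -2.1213+1.1213i]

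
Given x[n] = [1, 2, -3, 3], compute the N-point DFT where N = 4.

X[k] = Σ(n=0 to 3) x[n] · ω_4^(nk)
where ω_4 = e^(-2πi/4)

Computing each X[k]:
X[0] = 3
X[1] = 4+1i
X[2] = -7
X[3] = 4-1i

X = [3, 4+1i, -7, 4-1i]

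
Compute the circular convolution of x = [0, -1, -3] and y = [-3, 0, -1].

(x ⊛ y)[n] = Σ(m=0 to 2) x[m] · y[(n-m) mod 3]

Computing each output sample:
(x ⊛ y)[0] = 1
(x ⊛ y)[1] = 6
(x ⊛ y)[2] = 9

x ⊛ y = [1, 6, 9]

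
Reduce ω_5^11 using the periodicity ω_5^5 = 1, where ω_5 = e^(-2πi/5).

Since ω_5^5 = 1, powers reduce modulo 5.
11 mod 5 = 1
So ω_5^11 = ω_5^1 = e^(-2πi·1/5)

ω_5^11 = ω_5^1 = 0.3090-0.9511i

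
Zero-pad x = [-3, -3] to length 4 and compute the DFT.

Original 2-point DFT: [-6, 0]
Zero-padded 4-point DFT provides frequency interpolation.

DFT_4([x, 0, ...]) = [-6, -3+3i, 0, -3-3i]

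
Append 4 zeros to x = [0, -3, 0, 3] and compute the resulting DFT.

Original 4-point DFT: [0, 6i, 0, -6i]
Zero-padded 8-point DFT provides frequency interpolation.

DFT_8([x, 0, ...]) = [0, -4.2426, 6i, 4.2426, 0, 4.2426, -6i, -4.2426]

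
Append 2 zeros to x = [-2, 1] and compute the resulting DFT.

Original 2-point DFT: [-1, -3]
Zero-padded 4-point DFT provides frequency interpolation.

DFT_4([x, 0, ...]) = [-1, -2-1i, -3, -2+1i]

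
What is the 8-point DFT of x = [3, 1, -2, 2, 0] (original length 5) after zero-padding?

Original 5-point DFT: [4, 3.3090+1.4001i, 2.1910-4.3920i, 2.1910+4.3920i, 3.3090-1.4001i]
Zero-padded 8-point DFT provides frequency interpolation.

DFT_8([x, 0, ...]) = [4, 2.2929-0.1213i, 5+1i, 3.7071-4.1213i, -2, 3.7071+4.1213i, 5-1i, 2.2929+0.1213i]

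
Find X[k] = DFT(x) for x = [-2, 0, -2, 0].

X[k] = Σ(n=0 to 3) x[n] · ω_4^(nk)
where ω_4 = e^(-2πi/4)

Computing each X[k]:
X[0] = -4
X[1] = 0
X[2] = -4
X[3] = 0

X = [-4, 0, -4, 0]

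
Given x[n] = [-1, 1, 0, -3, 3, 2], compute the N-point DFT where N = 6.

X[k] = Σ(n=0 to 5) x[n] · ω_6^(nk)
where ω_6 = e^(-2πi/6)

Computing each X[k]:
X[0] = 2
X[1] = 2.0000+3.4641i
X[2] = -7.0000-1.7321i
X[3] = 2
X[4] = -7.0000+1.7321i
X[5] = 2.0000-3.4641i

X = [2, 2.0000+3.4641i, -7.0000-1.7321i, 2, -7.0000+1.7321i, 2.0000-3.4641i]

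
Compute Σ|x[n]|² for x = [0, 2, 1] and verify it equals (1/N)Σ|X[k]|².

Time domain:
Σ|x[n]|² = |0|² + |2|² + |1|² = 5.0000

Frequency domain:
(1/3)Σ|X[k]|² = (1/3)(|3|² + |-1.5000-0.8660i|² + |-1.5000+0.8660i|²) = (1/3)·15.0000 = 5.0000

Both sides agree, confirming Parseval's theorem.

Σ|x[n]|² = (1/N)Σ|X[k]|² = 5.0000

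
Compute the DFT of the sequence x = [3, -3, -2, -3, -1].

X[k] = Σ(n=0 to 4) x[n] · ω_5^(nk)
where ω_5 = e^(-2πi/5)

Computing each X[k]:
X[0] = -6
X[1] = 5.8090+1.3143i
X[2] = 4.6910+2.1266i
X[3] = 4.6910-2.1266i
X[4] = 5.8090-1.3143i

X = [-6, 5.8090+1.3143i, 4.6910+2.1266i, 4.6910-2.1266i, 5.8090-1.3143i]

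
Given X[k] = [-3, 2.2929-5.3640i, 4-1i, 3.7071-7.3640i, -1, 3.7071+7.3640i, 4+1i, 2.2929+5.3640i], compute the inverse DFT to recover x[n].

x[n] = (1/8) Σ(k=0 to 7) X[k] · e^(2πikn/8)

Computing each x[n]:
x[0] = 2
x[1] = 2
x[2] = -2
x[3] = 2
x[4] = -1
x[5] = -2
x[6] = -1
x[7] = -3

x = [2, 2, -2, 2, -1, -2, -1, -3]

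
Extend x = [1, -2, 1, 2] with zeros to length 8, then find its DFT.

Original 4-point DFT: [2, 4i, 2, -4i]
Zero-padded 8-point DFT provides frequency interpolation.

DFT_8([x, 0, ...]) = [2, -1.8284-1.0000i, 4i, 3.8284+1.0000i, 2, 3.8284-1.0000i, -4i, -1.8284+1.0000i]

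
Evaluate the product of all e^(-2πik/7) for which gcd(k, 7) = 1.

The primitive 7th roots of unity are ω_7^k for k coprime to 7: k ∈ {1, 2, 3, 4, 5, 6}
Their product equals the constant term of the cyclotomic polynomial Φ_7(x) up to sign.
For n ≥ 3, the product of all primitive nth roots of unity is 1. (For n=1 it is 1; for n=2 it is -1.)

1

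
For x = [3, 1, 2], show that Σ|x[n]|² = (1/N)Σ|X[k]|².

Time domain:
Σ|x[n]|² = |3|² + |1|² + |2|² = 14.0000

Frequency domain:
(1/3)Σ|X[k]|² = (1/3)(|6|² + |1.5000+0.8660i|² + |1.5000-0.8660i|²) = (1/3)·42.0000 = 14.0000

Both sides agree, confirming Parseval's theorem.

Σ|x[n]|² = (1/N)Σ|X[k]|² = 14.0000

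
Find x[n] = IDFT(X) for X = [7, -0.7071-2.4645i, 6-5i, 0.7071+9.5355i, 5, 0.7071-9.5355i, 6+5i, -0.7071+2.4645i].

x[n] = (1/8) Σ(k=0 to 7) X[k] · e^(2πikn/8)

Computing each x[n]:
x[0] = 3
x[1] = 0
x[2] = 3
x[3] = -2
x[4] = 3
x[5] = 3
x[6] = -3
x[7] = 0

x = [3, 0, 3, -2, 3, 3, -3, 0]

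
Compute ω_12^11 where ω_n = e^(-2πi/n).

ω_12^11 = e^(-2πi·11/12)
= cos(-2π·11/12) + i·sin(-2π·11/12)
= cos(-22π/12) + i·sin(-22π/12)

ω_12^11 = cos(-22π/12) + i·sin(-22π/12) = 0.8660+0.5000i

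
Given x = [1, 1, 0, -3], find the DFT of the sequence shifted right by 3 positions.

Time shift by 3: X_shifted[k] = ω_4^(3k) · X[k]
Shifted x = [1, 0, -3, 1]

DFT(x[n-3]) = [-1, 4+1i, -3, 4-1i]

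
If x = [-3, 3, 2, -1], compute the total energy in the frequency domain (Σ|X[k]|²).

Parseval: Σ|x[n]|² = (1/N)Σ|X[k]|², so Σ|X[k]|² = N·Σ|x[n]|² = 4·23.0000

Σ|X[k]|² = N·Σ|x[n]|² = 4·23.0000 = 92.0000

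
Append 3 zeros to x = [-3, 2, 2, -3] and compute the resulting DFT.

Original 4-point DFT: [-2, -5-5i, 0, -5+5i]
Zero-padded 7-point DFT provides frequency interpolation.

DFT_7([x, 0, ...]) = [-2, 0.5048-2.2119i, -7.1174-3.4276i, -2.8874+3.6207i, -2.8874-3.6207i, -7.1174+3.4276i, 0.5048+2.2119i]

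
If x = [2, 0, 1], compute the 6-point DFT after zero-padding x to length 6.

Original 3-point DFT: [3, 1.5000+0.8660i, 1.5000-0.8660i]
Zero-padded 6-point DFT provides frequency interpolation.

DFT_6([x, 0, ...]) = [3, 1.5000-0.8660i, 1.5000+0.8660i, 3, 1.5000-0.8660i, 1.5000+0.8660i]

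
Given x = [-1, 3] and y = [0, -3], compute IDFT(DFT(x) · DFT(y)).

(x ⊛ y)[n] = Σ(m=0 to 1) x[m] · y[(n-m) mod 2]

Computing each output sample:
(x ⊛ y)[0] = -9
(x ⊛ y)[1] = 3

x ⊛ y = [-9, 3]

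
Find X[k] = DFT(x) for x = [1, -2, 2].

X[k] = Σ(n=0 to 2) x[n] · ω_3^(nk)
where ω_3 = e^(-2πi/3)

Computing each X[k]:
X[0] = 1
X[1] = 1.0000+3.4641i
X[2] = 1.0000-3.4641i

X = [1, 1.0000+3.4641i, 1.0000-3.4641i]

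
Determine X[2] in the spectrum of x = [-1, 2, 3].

X[2] = Σ(n=0 to 2) x[n] · ω_3^(2n) where ω_3 = e^(-2πi/3)
= (-1)·ω_3^0 + (2)·ω_3^2 + (3)·ω_3^4

X[2] = -3.5000-0.8660i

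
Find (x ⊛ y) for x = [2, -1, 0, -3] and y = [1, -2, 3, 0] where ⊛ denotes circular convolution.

(x ⊛ y)[n] = Σ(m=0 to 3) x[m] · y[(n-m) mod 4]

Computing each output sample:
(x ⊛ y)[0] = 8
(x ⊛ y)[1] = -14
(x ⊛ y)[2] = 8
(x ⊛ y)[3] = -6

x ⊛ y = [8, -14, 8, -6]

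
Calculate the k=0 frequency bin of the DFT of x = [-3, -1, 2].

X[0] = Σ(n=0 to 2) x[n] · ω_3^0 = Σ x[n]
= (-3) + (-1) + (2)

X[0] = -2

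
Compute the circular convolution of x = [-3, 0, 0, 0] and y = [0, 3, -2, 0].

(x ⊛ y)[n] = Σ(m=0 to 3) x[m] · y[(n-m) mod 4]

Computing each output sample:
(x ⊛ y)[0] = 0
(x ⊛ y)[1] = -9
(x ⊛ y)[2] = 6
(x ⊛ y)[3] = 0

x ⊛ y = [0, -9, 6, 0]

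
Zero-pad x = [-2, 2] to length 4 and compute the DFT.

Original 2-point DFT: [0, -4]
Zero-padded 4-point DFT provides frequency interpolation.

DFT_4([x, 0, ...]) = [0, -2-2i, -4, -2+2i]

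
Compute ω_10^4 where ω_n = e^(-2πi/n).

ω_10^4 = e^(-2πi·4/10)
= cos(-2π·4/10) + i·sin(-2π·4/10)
= cos(-8π/10) + i·sin(-8π/10)

ω_10^4 = cos(-8π/10) + i·sin(-8π/10) = -0.8090-0.5878i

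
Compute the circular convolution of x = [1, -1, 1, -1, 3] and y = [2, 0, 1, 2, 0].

(x ⊛ y)[n] = Σ(m=0 to 4) x[m] · y[(n-m) mod 5]

Computing each output sample:
(x ⊛ y)[0] = 3
(x ⊛ y)[1] = -1
(x ⊛ y)[2] = 9
(x ⊛ y)[3] = -1
(x ⊛ y)[4] = 5

x ⊛ y = [3, -1, 9, -1, 5]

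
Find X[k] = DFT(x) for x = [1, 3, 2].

X[k] = Σ(n=0 to 2) x[n] · ω_3^(nk)
where ω_3 = e^(-2πi/3)

Computing each X[k]:
X[0] = 6
X[1] = -1.5000-0.8660i
X[2] = -1.5000+0.8660i

X = [6, -1.5000-0.8660i, -1.5000+0.8660i]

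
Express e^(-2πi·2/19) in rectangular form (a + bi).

ω_19^2 = e^(-2πi·2/19)
= cos(-2π·2/19) + i·sin(-2π·2/19)
= cos(-4π/19) + i·sin(-4π/19)

ω_19^2 = cos(-4π/19) + i·sin(-4π/19) = 0.7891-0.6142i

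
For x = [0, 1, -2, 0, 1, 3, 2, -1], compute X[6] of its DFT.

X[6] = Σ(n=0 to 7) x[n] · ω_8^(6n) where ω_8 = e^(-2πi/8)
= (0)·ω_8^0 + (1)·ω_8^6 + (-2)·ω_8^12 + (0)·ω_8^18 + (1)·ω_8^24 + (3)·ω_8^30 + (2)·ω_8^36 + (-1)·ω_8^42

X[6] = 1+5i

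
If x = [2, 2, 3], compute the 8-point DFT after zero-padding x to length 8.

Original 3-point DFT: [7, -0.5000+0.8660i, -0.5000-0.8660i]
Zero-padded 8-point DFT provides frequency interpolation.

DFT_8([x, 0, ...]) = [7, 3.4142-4.4142i, -1-2i, 0.5858+1.5858i, 3, 0.5858-1.5858i, -1+2i, 3.4142+4.4142i]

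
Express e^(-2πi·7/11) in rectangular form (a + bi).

ω_11^7 = e^(-2πi·7/11)
= cos(-2π·7/11) + i·sin(-2π·7/11)
= cos(-14π/11) + i·sin(-14π/11)

ω_11^7 = cos(-14π/11) + i·sin(-14π/11) = -0.6549+0.7557i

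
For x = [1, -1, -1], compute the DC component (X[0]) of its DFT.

X[0] = Σ(n=0 to 2) x[n] · ω_3^0 = Σ x[n]
= (1) + (-1) + (-1)

X[0] = -1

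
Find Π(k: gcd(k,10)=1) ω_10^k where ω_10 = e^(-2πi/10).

The primitive 10th roots of unity are ω_10^k for k coprime to 10: k ∈ {1, 3, 7, 9}
Their product equals the constant term of the cyclotomic polynomial Φ_10(x) up to sign.
For n ≥ 3, the product of all primitive nth roots of unity is 1. (For n=1 it is 1; for n=2 it is -1.)

1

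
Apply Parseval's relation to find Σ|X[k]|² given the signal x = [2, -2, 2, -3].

Parseval: Σ|x[n]|² = (1/N)Σ|X[k]|², so Σ|X[k]|² = N·Σ|x[n]|² = 4·21.0000

Σ|X[k]|² = N·Σ|x[n]|² = 4·21.0000 = 84.0000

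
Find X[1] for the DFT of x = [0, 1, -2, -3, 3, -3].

X[1] = Σ(n=0 to 5) x[n] · ω_6^(1n) where ω_6 = e^(-2πi/6)
= (0)·ω_6^0 + (1)·ω_6^1 + (-2)·ω_6^2 + (-3)·ω_6^3 + (3)·ω_6^4 + (-3)·ω_6^5

X[1] = 1.5000+0.8660i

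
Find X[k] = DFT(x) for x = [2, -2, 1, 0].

X[k] = Σ(n=0 to 3) x[n] · ω_4^(nk)
where ω_4 = e^(-2πi/4)

Computing each X[k]:
X[0] = 1
X[1] = 1+2i
X[2] = 5
X[3] = 1-2i

X = [1, 1+2i, 5, 1-2i]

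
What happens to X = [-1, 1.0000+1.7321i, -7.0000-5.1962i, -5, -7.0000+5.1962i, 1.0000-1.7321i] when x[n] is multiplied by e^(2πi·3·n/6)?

Modulation property: DFT(ω_6^(-3n)·x[n]) = X[(k-3) mod 6], so circularly shift X by 3 positions.

X[k-3] = [-5, -7.0000+5.1962i, 1.0000-1.7321i, -1, 1.0000+1.7321i, -7.0000-5.1962i]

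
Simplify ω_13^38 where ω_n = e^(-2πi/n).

Since ω_13^13 = 1, powers reduce modulo 13.
38 mod 13 = 12
So ω_13^38 = ω_13^12 = e^(-2πi·12/13)

ω_13^38 = ω_13^12 = 0.8855+0.4647i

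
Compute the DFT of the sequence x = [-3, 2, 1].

X[k] = Σ(n=0 to 2) x[n] · ω_3^(nk)
where ω_3 = e^(-2πi/3)

Computing each X[k]:
X[0] = 0
X[1] = -4.5000-0.8660i
X[2] = -4.5000+0.8660i

X = [0, -4.5000-0.8660i, -4.5000+0.8660i]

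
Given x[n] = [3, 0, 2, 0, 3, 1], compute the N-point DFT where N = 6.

X[k] = Σ(n=0 to 5) x[n] · ω_6^(nk)
where ω_6 = e^(-2πi/6)

Computing each X[k]:
X[0] = 9
X[1] = 1.0000+1.7321i
X[2] = 0
X[3] = 7
X[4] = 0
X[5] = 1.0000-1.7321i

X = [9, 1.0000+1.7321i, 0, 7, 0, 1.0000-1.7321i]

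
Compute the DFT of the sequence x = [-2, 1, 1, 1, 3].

X[k] = Σ(n=0 to 4) x[n] · ω_5^(nk)
where ω_5 = e^(-2πi/5)

Computing each X[k]:
X[0] = 4
X[1] = -2.3820+1.9021i
X[2] = -4.6180+1.1756i
X[3] = -4.6180-1.1756i
X[4] = -2.3820-1.9021i

X = [4, -2.3820+1.9021i, -4.6180+1.1756i, -4.6180-1.1756i, -2.3820-1.9021i]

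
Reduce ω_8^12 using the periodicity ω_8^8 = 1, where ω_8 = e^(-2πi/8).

Since ω_8^8 = 1, powers reduce modulo 8.
12 mod 8 = 4
So ω_8^12 = ω_8^4 = e^(-2πi·4/8)

ω_8^12 = ω_8^4 = -1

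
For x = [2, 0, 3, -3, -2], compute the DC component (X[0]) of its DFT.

X[0] = Σ(n=0 to 4) x[n] · ω_5^0 = Σ x[n]
= (2) + (0) + (3) + (-3) + (-2)

X[0] = 0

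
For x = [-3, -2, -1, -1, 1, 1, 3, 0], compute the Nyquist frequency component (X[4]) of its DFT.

X[4] = Σ(n=0 to 7) x[n] · ω_8^(4n) where ω_8 = e^(-2πi/8)
= (-3)·ω_8^0 + (-2)·ω_8^4 + (-1)·ω_8^8 + (-1)·ω_8^12 + (1)·ω_8^16 + (1)·ω_8^20 + (3)·ω_8^24 + (0)·ω_8^28

X[4] = 2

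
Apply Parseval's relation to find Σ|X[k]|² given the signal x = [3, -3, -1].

Parseval: Σ|x[n]|² = (1/N)Σ|X[k]|², so Σ|X[k]|² = N·Σ|x[n]|² = 3·19.0000

Σ|X[k]|² = N·Σ|x[n]|² = 3·19.0000 = 57.0000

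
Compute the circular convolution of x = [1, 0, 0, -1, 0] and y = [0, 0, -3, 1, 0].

(x ⊛ y)[n] = Σ(m=0 to 4) x[m] · y[(n-m) mod 5]

Computing each output sample:
(x ⊛ y)[0] = 3
(x ⊛ y)[1] = -1
(x ⊛ y)[2] = -3
(x ⊛ y)[3] = 1
(x ⊛ y)[4] = 0

x ⊛ y = [3, -1, -3, 1, 0]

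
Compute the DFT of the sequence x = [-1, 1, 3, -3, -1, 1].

X[k] = Σ(n=0 to 5) x[n] · ω_6^(nk)
where ω_6 = e^(-2πi/6)

Computing each X[k]:
X[0] = 0
X[1] = 2.0000-3.4641i
X[2] = -6.0000+3.4641i
X[3] = 2
X[4] = -6.0000-3.4641i
X[5] = 2.0000+3.4641i

X = [0, 2.0000-3.4641i, -6.0000+3.4641i, 2, -6.0000-3.4641i, 2.0000+3.4641i]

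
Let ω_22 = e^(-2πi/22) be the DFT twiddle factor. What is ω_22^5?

ω_22^5 = e^(-2πi·5/22)
= cos(-2π·5/22) + i·sin(-2π·5/22)
= cos(-10π/22) + i·sin(-10π/22)

ω_22^5 = cos(-10π/22) + i·sin(-10π/22) = 0.1423-0.9898i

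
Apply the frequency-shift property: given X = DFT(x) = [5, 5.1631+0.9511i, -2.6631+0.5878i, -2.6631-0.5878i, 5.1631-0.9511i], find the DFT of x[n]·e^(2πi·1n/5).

Modulation property: DFT(ω_5^(-1n)·x[n]) = X[(k-1) mod 5], so circularly shift X by 1 positions.

X[k-1] = [5.1631-0.9511i, 5, 5.1631+0.9511i, -2.6631+0.5878i, -2.6631-0.5878i]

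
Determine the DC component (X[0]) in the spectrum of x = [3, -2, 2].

X[0] = Σ(n=0 to 2) x[n] · ω_3^0 = Σ x[n]
= (3) + (-2) + (2)

X[0] = 3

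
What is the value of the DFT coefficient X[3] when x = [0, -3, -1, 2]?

X[3] = Σ(n=0 to 3) x[n] · ω_4^(3n) where ω_4 = e^(-2πi/4)
= (0)·ω_4^0 + (-3)·ω_4^3 + (-1)·ω_4^6 + (2)·ω_4^9

X[3] = 1-5i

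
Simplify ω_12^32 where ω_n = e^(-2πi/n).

Since ω_12^12 = 1, powers reduce modulo 12.
32 mod 12 = 8
So ω_12^32 = ω_12^8 = e^(-2πi·8/12)

ω_12^32 = ω_12^8 = -0.5000+0.8660i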